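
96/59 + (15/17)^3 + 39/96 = 25233007/9275744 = 2.72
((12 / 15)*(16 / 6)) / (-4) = -8 / 15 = -0.53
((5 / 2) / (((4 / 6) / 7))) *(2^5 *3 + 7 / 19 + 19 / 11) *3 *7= 22603455 / 418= 54075.25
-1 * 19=-19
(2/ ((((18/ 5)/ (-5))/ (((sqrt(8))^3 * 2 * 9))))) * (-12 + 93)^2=-5248800 * sqrt(2)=-7422924.15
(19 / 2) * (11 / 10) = 209 / 20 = 10.45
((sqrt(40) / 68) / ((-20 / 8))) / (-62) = sqrt(10) / 5270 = 0.00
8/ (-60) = -2/ 15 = -0.13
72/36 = 2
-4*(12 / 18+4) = -56 / 3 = -18.67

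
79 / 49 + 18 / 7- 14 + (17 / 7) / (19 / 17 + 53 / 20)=-9.17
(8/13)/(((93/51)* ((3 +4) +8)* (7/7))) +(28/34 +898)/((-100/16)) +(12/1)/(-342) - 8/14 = -144.40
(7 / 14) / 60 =1 / 120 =0.01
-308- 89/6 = -1937/6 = -322.83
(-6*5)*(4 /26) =-60 /13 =-4.62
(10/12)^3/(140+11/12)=0.00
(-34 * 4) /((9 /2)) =-272 /9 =-30.22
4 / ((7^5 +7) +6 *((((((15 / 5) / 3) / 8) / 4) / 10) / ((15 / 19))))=3200 / 13451219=0.00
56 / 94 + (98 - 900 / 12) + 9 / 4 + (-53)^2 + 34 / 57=30384599 / 10716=2835.44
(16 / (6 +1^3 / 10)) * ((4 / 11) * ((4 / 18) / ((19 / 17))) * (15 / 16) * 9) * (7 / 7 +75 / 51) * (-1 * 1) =-50400 / 12749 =-3.95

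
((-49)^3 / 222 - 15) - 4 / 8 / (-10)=-1209679 / 2220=-544.90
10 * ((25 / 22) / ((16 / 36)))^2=253125 / 3872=65.37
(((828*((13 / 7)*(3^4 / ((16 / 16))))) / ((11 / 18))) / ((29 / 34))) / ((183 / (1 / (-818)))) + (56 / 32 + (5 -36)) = -6873929361 / 222844468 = -30.85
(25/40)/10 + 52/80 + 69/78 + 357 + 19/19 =373981/1040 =359.60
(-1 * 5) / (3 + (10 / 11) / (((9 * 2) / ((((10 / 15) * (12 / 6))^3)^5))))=-7102708965 / 9630334499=-0.74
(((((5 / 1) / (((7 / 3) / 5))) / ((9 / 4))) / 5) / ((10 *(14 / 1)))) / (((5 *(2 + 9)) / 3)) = 1 / 2695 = 0.00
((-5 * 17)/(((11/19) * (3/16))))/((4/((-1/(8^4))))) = 1615/33792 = 0.05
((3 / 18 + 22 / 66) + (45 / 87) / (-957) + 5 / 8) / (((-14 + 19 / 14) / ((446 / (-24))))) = 129904859 / 78596496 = 1.65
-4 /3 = -1.33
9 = 9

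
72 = 72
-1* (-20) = 20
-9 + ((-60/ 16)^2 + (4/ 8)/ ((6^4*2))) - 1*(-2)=36613/ 5184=7.06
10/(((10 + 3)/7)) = 70/13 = 5.38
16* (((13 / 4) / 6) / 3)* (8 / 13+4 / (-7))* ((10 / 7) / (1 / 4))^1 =320 / 441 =0.73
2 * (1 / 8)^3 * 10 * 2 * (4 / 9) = 5 / 144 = 0.03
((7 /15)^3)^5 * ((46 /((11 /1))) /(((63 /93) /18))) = 1934292203765348 /1605610931396484375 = 0.00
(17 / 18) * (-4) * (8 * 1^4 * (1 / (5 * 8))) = -0.76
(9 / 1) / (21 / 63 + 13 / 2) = 54 / 41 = 1.32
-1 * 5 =-5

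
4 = 4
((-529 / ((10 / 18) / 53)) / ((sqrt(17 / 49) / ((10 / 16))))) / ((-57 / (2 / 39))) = 196259 * sqrt(17) / 16796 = 48.18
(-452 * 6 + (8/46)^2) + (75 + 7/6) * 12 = -951126/529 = -1797.97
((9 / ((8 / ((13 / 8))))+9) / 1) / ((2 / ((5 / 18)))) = 385 / 256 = 1.50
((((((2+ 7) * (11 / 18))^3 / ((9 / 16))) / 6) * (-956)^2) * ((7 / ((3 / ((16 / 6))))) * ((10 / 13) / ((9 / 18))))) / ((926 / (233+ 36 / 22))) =159836950972160 / 1462617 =109281480.37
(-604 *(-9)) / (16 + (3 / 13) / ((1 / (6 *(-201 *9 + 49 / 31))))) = -42129 / 19271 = -2.19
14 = 14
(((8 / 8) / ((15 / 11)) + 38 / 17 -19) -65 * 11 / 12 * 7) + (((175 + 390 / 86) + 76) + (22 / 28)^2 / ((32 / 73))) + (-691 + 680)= -4290749401 / 22924160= -187.17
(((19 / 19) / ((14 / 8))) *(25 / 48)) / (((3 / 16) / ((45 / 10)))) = 50 / 7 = 7.14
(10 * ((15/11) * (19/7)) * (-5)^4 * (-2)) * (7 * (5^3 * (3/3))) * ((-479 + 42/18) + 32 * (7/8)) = 199796875000/11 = 18163352272.73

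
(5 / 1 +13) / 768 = 3 / 128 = 0.02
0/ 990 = 0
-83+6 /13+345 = 3412 /13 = 262.46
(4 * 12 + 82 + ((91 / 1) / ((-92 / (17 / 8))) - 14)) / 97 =83829 / 71392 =1.17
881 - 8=873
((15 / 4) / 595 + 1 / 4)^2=3721 / 56644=0.07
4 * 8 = 32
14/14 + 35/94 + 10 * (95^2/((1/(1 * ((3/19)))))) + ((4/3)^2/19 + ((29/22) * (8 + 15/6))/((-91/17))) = 65504439295/4597164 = 14248.88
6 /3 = 2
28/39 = 0.72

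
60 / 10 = 6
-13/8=-1.62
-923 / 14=-65.93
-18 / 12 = -3 / 2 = -1.50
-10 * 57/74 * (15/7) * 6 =-25650/259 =-99.03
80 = 80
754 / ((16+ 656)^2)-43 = -9708679 / 225792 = -43.00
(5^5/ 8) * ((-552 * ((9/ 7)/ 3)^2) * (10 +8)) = -34931250/ 49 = -712882.65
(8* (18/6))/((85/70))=336/17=19.76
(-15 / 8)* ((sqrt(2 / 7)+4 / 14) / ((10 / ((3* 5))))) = -45* sqrt(14) / 112 - 45 / 56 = -2.31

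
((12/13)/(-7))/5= -12/455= -0.03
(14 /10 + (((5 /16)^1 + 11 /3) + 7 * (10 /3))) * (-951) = -2184447 /80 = -27305.59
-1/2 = -0.50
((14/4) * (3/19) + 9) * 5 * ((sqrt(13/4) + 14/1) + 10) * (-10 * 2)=-435600/19 - 9075 * sqrt(13)/19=-24648.44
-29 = -29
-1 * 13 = -13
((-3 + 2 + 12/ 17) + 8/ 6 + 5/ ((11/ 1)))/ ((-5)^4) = 838/ 350625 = 0.00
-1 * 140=-140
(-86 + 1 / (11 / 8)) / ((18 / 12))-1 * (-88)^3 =22486700 / 33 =681415.15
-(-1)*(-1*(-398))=398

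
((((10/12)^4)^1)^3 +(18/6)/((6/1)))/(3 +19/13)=17322913309/126253375488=0.14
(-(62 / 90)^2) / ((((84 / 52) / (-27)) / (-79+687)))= 7595744 / 1575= 4822.69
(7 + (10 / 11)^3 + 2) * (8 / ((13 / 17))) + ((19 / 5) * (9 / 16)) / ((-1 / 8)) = 14692627 / 173030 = 84.91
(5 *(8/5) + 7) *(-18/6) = -45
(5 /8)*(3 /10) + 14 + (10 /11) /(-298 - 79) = 941209 /66352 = 14.19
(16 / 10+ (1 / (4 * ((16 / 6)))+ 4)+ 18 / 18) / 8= 0.84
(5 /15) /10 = 1 /30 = 0.03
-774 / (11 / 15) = -1055.45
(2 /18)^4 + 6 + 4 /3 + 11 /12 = 216517 /26244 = 8.25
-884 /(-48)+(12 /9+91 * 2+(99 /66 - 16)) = 749 /4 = 187.25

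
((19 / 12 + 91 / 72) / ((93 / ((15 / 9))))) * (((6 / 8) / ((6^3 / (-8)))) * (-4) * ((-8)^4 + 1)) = 23.23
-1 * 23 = -23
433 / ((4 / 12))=1299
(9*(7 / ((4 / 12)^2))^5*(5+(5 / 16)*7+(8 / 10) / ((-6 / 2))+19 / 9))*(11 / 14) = 10141709032917 / 160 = 63385681455.73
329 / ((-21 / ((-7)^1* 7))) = 2303 / 3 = 767.67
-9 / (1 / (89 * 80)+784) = -0.01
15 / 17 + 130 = 2225 / 17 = 130.88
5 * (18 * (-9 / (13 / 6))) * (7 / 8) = -8505 / 26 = -327.12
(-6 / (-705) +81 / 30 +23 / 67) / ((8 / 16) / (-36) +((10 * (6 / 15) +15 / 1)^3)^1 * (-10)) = -3459636 / 77756383345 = -0.00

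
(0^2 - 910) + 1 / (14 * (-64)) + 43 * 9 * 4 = 571647 / 896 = 638.00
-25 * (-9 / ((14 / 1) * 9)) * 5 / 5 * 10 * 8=142.86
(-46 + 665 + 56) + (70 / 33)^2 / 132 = 24258700 / 35937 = 675.03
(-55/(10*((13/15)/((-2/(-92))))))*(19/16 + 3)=-11055/19136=-0.58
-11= -11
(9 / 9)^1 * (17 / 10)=17 / 10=1.70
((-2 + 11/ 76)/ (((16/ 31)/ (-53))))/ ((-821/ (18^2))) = -18764703/ 249584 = -75.18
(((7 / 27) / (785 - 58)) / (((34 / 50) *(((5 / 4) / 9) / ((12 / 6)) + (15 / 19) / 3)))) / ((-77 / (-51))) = 760 / 727727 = 0.00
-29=-29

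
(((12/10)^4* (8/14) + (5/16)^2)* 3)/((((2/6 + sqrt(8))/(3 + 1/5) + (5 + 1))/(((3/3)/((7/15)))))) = 11363985369/8236802000-116354799* sqrt(2)/823680200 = 1.18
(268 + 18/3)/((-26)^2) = 137/338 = 0.41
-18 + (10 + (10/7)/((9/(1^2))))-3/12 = -2039/252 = -8.09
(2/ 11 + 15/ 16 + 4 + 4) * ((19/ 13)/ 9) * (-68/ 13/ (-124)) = 172805/ 2766192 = 0.06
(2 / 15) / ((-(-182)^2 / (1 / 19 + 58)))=-1103 / 4720170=-0.00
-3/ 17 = -0.18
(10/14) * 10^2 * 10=5000/7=714.29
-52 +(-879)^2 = 772589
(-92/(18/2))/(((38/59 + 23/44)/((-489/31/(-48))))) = -2433101/845091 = -2.88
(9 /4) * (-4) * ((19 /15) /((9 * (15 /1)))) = -0.08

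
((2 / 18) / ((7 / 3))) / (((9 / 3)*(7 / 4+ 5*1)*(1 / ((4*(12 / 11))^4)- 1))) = -262144 / 111169275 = -0.00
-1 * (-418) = 418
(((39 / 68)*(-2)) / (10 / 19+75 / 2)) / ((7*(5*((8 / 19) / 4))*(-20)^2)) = -14079 / 687820000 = -0.00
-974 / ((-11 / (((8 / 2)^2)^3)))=362682.18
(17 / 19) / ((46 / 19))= 17 / 46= 0.37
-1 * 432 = -432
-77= -77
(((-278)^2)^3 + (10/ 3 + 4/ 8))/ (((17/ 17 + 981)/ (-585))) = -540075700057500165/ 1964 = -274987627320519.43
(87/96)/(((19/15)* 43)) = 435/26144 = 0.02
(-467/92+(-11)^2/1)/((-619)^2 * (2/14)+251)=24885/11804152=0.00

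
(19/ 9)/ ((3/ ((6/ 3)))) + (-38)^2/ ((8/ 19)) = 185269/ 54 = 3430.91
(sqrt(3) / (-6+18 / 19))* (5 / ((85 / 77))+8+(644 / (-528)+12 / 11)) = -528713* sqrt(3) / 215424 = -4.25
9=9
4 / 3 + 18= 58 / 3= 19.33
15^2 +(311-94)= 442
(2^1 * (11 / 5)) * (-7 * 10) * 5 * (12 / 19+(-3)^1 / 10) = -9702 / 19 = -510.63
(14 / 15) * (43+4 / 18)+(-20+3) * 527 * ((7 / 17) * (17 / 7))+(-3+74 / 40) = -4816697 / 540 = -8919.81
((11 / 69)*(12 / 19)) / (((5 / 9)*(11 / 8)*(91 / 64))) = 18432 / 198835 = 0.09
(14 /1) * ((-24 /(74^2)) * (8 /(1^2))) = -672 /1369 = -0.49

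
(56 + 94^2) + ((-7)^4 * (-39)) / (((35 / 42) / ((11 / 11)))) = -517374 / 5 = -103474.80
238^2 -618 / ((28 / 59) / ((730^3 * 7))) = -3546084406856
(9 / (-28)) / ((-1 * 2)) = 9 / 56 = 0.16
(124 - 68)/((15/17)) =952/15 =63.47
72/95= 0.76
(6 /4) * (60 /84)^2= 75 /98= 0.77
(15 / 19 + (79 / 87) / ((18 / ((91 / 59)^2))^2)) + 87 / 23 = 684812628770867 / 149263543106316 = 4.59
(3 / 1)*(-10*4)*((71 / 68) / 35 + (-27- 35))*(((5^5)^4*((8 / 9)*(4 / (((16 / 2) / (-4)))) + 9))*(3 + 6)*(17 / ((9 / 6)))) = 522438321794782366071.43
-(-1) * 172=172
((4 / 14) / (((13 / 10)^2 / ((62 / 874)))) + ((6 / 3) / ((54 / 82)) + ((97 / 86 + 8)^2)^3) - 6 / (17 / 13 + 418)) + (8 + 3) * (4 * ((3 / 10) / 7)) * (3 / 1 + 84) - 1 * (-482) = 1291612036617770992886868163 / 2230579717351733442240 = 579047.69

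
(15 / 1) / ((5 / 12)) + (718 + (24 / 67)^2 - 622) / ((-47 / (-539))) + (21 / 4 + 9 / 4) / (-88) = 1138.32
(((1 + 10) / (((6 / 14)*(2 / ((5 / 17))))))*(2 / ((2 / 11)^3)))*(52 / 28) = 951665 / 408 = 2332.51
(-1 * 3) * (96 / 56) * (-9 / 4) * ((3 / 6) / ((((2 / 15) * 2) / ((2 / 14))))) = 1215 / 392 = 3.10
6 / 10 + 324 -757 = -2162 / 5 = -432.40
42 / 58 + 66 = 1935 / 29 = 66.72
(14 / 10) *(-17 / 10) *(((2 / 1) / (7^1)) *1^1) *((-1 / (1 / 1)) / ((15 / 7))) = 119 / 375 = 0.32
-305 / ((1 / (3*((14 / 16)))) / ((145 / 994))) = -132675 / 1136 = -116.79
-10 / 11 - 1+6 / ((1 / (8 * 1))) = 507 / 11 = 46.09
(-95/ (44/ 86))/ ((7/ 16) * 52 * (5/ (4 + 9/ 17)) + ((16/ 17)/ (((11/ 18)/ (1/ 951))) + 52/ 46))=-1012646990/ 143135283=-7.07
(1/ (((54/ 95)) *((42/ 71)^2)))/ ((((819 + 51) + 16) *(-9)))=-478895/ 759571344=-0.00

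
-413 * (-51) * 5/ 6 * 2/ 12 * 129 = 1509515/ 4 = 377378.75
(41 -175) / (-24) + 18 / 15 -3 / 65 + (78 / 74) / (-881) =34253363 / 5085132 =6.74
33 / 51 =11 / 17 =0.65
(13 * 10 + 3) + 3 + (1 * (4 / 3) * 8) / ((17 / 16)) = 7448 / 51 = 146.04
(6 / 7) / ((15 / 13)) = 26 / 35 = 0.74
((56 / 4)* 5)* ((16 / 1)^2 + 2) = 18060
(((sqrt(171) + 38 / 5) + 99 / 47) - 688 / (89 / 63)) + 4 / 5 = -9966099 / 20915 + 3*sqrt(19) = -463.43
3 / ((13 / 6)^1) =1.38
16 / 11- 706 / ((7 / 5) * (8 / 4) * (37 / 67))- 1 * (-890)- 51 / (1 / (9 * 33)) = -41914854 / 2849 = -14712.13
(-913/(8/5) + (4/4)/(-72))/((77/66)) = -20543/42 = -489.12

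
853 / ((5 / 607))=517771 / 5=103554.20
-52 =-52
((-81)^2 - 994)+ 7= 5574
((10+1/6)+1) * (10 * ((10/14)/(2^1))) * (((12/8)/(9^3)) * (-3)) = -0.25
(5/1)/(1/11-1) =-11/2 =-5.50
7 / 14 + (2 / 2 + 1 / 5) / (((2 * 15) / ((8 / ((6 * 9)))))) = 683 / 1350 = 0.51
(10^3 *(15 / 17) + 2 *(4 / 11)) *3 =495408 / 187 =2649.24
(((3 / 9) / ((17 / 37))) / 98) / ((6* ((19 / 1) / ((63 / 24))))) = 37 / 217056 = 0.00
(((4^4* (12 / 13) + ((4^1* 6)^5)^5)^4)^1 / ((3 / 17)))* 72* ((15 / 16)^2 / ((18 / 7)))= 4181439631898043877331032009702083796437513980505770731876315493791095277682215585813949247061037010784795252613041528584371340988499350467379200 / 28561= 146403824512378553878751900000000000000000000000000000000000000000000000000000000000000000000000000000000000000000000000000000000000000000000.00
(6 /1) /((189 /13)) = 26 /63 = 0.41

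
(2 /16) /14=1 /112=0.01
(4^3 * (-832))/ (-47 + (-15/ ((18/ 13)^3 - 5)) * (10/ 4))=548773888/ 319607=1717.03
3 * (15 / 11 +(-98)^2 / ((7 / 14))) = 633909 / 11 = 57628.09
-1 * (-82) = 82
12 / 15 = 4 / 5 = 0.80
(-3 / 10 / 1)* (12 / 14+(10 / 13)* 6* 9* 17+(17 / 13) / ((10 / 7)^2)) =-19318893 / 91000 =-212.30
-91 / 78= -1.17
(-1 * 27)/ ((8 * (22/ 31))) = -837/ 176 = -4.76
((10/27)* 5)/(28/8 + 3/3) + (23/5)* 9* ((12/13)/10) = 334306/78975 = 4.23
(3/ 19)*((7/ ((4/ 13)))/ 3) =91/ 76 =1.20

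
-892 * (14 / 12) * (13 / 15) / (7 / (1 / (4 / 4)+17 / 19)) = -23192 / 95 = -244.13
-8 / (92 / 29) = -58 / 23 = -2.52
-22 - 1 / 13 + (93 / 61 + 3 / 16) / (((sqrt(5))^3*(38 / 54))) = -287 / 13 + 45117*sqrt(5) / 463600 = -21.86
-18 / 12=-3 / 2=-1.50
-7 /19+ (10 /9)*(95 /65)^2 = 57943 /28899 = 2.01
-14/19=-0.74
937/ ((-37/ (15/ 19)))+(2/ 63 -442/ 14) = -2282326/ 44289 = -51.53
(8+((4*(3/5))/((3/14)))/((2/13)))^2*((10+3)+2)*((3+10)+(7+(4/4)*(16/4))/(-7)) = 7834368/7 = 1119195.43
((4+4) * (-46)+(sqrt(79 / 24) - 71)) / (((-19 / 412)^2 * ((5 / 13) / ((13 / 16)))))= -787092319 / 1805+1792921 * sqrt(474) / 21660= -434260.07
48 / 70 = 24 / 35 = 0.69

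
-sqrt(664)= -2 * sqrt(166)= -25.77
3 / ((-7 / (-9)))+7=76 / 7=10.86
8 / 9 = 0.89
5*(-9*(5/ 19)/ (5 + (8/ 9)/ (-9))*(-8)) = 145800/ 7543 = 19.33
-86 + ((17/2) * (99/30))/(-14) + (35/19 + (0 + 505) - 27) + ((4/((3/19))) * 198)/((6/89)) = 397913861/5320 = 74795.84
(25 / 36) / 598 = 25 / 21528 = 0.00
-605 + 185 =-420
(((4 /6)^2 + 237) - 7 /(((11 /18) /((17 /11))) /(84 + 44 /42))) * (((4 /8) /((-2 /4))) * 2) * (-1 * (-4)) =11047768 /1089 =10144.87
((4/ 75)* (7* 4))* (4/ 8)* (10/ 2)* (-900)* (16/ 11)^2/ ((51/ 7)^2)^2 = -688414720/ 272863107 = -2.52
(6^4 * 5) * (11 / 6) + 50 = 11930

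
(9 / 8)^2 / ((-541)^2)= 81 / 18731584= 0.00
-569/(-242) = 569/242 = 2.35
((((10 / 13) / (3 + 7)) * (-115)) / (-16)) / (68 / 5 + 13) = 575 / 27664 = 0.02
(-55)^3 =-166375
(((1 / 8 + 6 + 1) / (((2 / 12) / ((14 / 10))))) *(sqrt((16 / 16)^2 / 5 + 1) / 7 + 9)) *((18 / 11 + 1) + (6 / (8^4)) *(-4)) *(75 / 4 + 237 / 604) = 2929076613 *sqrt(30) / 34017280 + 184531826619 / 6803456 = 27594.87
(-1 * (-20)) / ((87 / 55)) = 1100 / 87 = 12.64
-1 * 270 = -270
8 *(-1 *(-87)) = 696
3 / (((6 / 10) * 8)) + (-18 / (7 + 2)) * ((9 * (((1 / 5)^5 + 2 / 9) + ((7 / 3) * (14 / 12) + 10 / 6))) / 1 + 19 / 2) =-2534519 / 25000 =-101.38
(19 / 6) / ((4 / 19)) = 361 / 24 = 15.04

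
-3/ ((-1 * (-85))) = -3/ 85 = -0.04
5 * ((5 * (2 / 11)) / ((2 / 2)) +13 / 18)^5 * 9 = 17578532489215 / 33812979552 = 519.88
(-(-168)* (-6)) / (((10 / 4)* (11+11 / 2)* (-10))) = 672 / 275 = 2.44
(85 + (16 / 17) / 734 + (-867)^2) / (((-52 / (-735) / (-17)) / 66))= -56881831472235 / 4771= -11922412800.72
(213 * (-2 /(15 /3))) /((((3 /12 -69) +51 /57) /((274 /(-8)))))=-43.00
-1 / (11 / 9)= -9 / 11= -0.82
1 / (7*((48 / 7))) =1 / 48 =0.02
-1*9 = -9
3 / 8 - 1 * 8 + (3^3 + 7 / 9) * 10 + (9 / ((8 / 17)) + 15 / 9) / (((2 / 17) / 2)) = 11225 / 18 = 623.61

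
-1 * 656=-656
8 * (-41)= -328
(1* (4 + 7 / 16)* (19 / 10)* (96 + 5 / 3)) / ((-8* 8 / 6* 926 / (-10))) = 395257 / 474112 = 0.83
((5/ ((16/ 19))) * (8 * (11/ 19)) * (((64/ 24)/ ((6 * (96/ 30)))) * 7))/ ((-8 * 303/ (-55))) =105875/ 174528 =0.61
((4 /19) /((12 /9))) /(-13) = -3 /247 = -0.01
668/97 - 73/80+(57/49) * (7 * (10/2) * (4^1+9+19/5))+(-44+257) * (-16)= -21091881/7760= -2718.03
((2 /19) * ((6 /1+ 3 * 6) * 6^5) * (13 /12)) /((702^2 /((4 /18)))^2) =32 /7394647221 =0.00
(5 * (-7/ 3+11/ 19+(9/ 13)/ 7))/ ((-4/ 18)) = 128805/ 3458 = 37.25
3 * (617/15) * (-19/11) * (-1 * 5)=1065.73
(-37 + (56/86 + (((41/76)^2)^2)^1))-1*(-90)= 77088047755/1434573568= 53.74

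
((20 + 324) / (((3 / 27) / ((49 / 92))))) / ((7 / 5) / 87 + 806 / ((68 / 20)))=280462770 / 40322887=6.96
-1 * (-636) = 636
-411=-411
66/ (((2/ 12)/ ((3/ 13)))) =1188/ 13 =91.38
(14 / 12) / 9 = 7 / 54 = 0.13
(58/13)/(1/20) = 1160/13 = 89.23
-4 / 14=-2 / 7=-0.29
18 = 18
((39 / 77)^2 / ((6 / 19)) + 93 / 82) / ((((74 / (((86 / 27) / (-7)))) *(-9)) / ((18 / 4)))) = 753575 / 125920102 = 0.01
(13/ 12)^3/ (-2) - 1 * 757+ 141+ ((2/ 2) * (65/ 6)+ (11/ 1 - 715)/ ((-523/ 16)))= -1056052135/ 1807488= -584.27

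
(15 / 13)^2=225 / 169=1.33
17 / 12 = 1.42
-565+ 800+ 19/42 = 9889/42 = 235.45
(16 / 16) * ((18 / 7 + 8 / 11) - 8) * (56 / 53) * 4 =-11584 / 583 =-19.87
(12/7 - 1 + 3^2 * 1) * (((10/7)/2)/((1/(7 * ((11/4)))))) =935/7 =133.57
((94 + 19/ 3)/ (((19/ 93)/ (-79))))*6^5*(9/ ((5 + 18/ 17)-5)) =-48722600304/ 19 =-2564347384.42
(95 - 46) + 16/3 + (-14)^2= 751/3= 250.33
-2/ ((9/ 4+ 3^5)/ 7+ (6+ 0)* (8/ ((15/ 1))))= -280/ 5353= -0.05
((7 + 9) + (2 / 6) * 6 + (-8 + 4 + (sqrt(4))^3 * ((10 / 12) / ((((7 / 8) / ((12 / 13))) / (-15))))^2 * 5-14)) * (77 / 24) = 26400000 / 1183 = 22316.15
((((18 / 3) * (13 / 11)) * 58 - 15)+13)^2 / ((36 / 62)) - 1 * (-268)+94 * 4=314855378 / 1089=289123.40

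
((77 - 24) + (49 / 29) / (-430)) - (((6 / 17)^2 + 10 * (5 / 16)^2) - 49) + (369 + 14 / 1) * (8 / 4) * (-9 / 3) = -506751560079 / 230645120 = -2197.11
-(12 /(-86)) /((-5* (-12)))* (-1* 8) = -4 /215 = -0.02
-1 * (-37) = 37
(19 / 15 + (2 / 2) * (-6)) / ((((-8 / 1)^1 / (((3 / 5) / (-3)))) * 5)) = -71 / 3000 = -0.02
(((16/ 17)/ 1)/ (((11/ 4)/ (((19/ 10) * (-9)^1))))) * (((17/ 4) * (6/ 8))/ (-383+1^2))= 513/ 10505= 0.05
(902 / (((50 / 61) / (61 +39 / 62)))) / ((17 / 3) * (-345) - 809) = -105119531 / 4284200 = -24.54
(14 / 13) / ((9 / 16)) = 224 / 117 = 1.91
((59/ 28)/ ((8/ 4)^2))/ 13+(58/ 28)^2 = 44145/ 10192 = 4.33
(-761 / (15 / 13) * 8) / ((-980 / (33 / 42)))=108823 / 25725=4.23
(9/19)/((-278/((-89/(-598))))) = -801/3158636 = -0.00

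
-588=-588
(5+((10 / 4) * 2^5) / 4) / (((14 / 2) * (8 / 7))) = 25 / 8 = 3.12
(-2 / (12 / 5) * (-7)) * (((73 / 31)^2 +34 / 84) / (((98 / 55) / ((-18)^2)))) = 594383625 / 94178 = 6311.28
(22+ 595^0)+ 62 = 85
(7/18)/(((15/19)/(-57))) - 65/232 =-296057/10440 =-28.36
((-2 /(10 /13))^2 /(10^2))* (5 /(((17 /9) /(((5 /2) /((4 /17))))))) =1521 /800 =1.90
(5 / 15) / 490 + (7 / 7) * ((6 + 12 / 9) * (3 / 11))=2941 / 1470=2.00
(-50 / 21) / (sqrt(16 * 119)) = -25 * sqrt(119) / 4998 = -0.05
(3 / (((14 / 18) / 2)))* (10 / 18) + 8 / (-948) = 7096 / 1659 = 4.28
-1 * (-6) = 6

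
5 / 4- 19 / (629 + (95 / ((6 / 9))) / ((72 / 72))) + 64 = 402571 / 6172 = 65.23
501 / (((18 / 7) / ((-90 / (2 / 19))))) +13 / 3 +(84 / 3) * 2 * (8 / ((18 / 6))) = -998573 / 6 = -166428.83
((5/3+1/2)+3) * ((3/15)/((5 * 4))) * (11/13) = 341/7800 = 0.04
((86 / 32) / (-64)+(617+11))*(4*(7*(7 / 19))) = 31508421 / 4864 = 6477.88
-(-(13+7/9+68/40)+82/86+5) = 36859/3870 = 9.52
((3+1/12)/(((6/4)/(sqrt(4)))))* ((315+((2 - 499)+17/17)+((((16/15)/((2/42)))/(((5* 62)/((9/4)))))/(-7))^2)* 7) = -28156615459/5405625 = -5208.76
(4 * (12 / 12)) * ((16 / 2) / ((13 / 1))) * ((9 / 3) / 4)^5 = 243 / 416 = 0.58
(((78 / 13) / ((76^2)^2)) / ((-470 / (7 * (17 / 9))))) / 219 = -119 / 5150953163520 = -0.00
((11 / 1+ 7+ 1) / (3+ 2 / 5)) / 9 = 95 / 153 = 0.62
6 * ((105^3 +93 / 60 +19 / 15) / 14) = 69457669 / 140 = 496126.21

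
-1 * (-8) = 8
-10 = -10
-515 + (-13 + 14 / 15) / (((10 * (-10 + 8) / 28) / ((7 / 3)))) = -107006 / 225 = -475.58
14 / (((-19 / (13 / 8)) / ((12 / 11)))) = -273 / 209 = -1.31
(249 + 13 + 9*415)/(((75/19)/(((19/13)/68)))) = 1442917/66300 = 21.76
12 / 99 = 4 / 33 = 0.12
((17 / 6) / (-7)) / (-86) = 0.00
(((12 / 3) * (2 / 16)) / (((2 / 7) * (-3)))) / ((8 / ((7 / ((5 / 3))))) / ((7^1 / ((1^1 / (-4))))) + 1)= -343 / 548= -0.63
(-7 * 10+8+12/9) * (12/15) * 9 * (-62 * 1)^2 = -8395296/5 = -1679059.20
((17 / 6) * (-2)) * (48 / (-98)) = 136 / 49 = 2.78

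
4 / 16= 1 / 4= 0.25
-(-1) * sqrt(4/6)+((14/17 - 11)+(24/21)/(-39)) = -47365/4641+sqrt(6)/3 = -9.39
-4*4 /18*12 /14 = -16 /21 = -0.76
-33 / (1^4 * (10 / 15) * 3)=-33 / 2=-16.50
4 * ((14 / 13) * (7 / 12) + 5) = 22.51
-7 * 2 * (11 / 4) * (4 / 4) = -77 / 2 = -38.50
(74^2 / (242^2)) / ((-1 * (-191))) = 1369 / 2796431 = 0.00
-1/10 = -0.10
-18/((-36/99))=99/2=49.50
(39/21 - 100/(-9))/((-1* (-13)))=817/819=1.00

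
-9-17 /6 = -71 /6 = -11.83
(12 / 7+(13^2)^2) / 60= 199939 / 420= 476.05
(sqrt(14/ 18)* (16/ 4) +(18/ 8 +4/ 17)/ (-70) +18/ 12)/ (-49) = -0.10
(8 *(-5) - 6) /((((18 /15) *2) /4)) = -230 /3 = -76.67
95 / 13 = 7.31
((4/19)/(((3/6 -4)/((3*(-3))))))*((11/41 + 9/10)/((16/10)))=4311/10906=0.40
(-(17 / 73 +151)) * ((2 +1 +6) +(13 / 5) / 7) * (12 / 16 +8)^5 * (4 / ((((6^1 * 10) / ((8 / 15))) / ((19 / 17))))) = -10754679250 / 3723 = -2888713.20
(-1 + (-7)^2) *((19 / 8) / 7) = 114 / 7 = 16.29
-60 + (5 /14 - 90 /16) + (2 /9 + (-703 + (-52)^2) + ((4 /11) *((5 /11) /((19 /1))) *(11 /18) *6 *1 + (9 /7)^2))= 1428722231 /737352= 1937.64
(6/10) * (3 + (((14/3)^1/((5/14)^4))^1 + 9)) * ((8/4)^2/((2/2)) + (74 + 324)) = 225250248/3125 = 72080.08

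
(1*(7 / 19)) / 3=7 / 57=0.12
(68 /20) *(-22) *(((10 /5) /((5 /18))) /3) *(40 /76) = -8976 /95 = -94.48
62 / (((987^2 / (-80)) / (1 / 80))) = -0.00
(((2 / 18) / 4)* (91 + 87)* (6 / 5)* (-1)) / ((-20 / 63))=1869 / 100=18.69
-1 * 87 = -87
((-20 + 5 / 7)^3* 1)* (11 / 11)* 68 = -167305500 / 343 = -487771.14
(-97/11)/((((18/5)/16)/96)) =-124160/33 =-3762.42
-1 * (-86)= 86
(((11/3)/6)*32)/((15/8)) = 1408/135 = 10.43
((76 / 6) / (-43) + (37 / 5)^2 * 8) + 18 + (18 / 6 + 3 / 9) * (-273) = -1464842 / 3225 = -454.21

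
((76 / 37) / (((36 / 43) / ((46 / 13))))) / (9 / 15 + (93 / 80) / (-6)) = 21.37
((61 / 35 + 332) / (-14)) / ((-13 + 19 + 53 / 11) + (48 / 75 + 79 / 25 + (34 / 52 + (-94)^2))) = -1670383 / 620208631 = -0.00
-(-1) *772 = 772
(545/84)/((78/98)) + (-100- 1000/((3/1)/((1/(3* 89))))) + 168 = 1039957/13884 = 74.90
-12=-12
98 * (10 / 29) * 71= 69580 / 29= 2399.31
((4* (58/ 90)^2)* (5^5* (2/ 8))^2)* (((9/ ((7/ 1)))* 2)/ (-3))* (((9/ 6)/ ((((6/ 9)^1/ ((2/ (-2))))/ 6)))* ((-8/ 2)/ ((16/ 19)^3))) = -2253288671875/ 28672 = -78588472.09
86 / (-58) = -43 / 29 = -1.48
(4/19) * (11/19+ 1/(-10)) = 0.10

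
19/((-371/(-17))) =323/371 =0.87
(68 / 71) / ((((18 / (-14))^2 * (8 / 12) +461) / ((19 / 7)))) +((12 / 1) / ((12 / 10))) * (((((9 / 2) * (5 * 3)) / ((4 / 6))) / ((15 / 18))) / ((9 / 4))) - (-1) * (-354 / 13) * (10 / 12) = 10811583997 / 20899489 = 517.31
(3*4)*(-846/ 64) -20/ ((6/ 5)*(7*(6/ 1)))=-80147/ 504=-159.02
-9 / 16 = -0.56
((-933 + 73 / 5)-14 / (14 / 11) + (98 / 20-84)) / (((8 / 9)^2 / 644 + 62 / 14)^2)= -343026512577 / 6674514722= -51.39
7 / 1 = 7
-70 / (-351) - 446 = -156476 / 351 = -445.80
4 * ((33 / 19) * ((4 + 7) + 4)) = 104.21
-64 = -64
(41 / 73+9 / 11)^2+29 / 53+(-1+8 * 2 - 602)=-19976887146 / 34174877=-584.55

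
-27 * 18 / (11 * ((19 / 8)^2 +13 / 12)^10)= -33086326895807437643710464 / 141466988273349665206543917251411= -0.00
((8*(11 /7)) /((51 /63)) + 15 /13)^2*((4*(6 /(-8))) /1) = -40781907 /48841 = -834.99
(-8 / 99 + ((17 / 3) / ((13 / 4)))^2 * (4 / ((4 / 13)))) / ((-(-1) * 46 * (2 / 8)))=11280 / 3289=3.43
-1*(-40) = 40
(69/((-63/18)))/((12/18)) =-207/7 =-29.57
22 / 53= 0.42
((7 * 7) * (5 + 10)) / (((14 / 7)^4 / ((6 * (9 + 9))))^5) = 10546446645 / 1024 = 10299264.30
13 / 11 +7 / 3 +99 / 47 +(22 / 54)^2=2181274 / 376893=5.79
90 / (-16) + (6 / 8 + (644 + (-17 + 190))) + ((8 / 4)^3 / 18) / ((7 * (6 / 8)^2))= 3684311 / 4536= 812.24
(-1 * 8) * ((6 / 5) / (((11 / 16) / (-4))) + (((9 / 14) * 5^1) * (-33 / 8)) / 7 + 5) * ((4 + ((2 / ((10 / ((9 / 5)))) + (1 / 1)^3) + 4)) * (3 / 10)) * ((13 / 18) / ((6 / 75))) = 84735417 / 107800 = 786.04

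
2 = 2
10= 10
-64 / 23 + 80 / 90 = -392 / 207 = -1.89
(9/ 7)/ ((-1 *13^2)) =-9/ 1183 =-0.01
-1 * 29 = -29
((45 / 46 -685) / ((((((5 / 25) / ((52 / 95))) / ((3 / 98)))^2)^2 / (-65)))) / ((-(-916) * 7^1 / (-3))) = -4055577745050 / 3956963482114307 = -0.00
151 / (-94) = -151 / 94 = -1.61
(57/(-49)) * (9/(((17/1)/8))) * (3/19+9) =-37584/833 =-45.12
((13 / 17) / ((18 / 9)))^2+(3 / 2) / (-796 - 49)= 141071 / 976820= 0.14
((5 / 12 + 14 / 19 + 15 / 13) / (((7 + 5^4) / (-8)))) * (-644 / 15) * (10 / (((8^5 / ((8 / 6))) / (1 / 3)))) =1101079 / 6473945088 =0.00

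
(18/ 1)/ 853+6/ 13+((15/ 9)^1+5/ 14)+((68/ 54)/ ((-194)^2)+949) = 18763308019891/ 19719579789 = 951.51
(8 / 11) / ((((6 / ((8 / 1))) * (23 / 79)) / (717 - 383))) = 844352 / 759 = 1112.45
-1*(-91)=91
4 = 4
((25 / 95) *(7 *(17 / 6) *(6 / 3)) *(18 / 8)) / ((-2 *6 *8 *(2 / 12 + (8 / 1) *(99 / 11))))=-0.00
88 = 88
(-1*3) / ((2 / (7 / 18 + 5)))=-97 / 12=-8.08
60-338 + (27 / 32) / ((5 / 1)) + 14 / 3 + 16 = -123439 / 480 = -257.16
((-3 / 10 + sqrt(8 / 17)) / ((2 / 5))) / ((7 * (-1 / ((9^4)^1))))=19683 / 28 - 32805 * sqrt(34) / 119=-904.47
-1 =-1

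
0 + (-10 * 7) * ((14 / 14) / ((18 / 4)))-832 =-7628 / 9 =-847.56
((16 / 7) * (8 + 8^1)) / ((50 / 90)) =2304 / 35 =65.83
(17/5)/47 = 17/235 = 0.07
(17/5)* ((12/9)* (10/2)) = 68/3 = 22.67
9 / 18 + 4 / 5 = 13 / 10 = 1.30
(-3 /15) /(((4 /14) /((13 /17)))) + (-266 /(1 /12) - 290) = -592031 /170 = -3482.54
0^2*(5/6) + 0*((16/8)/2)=0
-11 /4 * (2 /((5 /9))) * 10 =-99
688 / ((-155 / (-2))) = 8.88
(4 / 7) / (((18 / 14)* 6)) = 2 / 27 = 0.07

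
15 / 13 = 1.15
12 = 12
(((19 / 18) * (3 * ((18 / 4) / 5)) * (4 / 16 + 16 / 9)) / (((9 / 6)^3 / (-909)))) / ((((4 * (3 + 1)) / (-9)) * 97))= 140087 / 15520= 9.03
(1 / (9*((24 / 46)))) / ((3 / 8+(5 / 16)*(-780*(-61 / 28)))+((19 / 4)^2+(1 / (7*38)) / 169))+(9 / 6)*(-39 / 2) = -157334526973 / 5379028884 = -29.25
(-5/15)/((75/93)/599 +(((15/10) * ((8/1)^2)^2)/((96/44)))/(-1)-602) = 18569/190406451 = 0.00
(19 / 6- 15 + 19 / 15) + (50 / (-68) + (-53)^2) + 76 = 732793 / 255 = 2873.70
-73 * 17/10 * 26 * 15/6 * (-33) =532389/2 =266194.50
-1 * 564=-564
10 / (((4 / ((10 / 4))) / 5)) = 125 / 4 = 31.25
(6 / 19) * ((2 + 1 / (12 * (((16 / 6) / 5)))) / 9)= 23 / 304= 0.08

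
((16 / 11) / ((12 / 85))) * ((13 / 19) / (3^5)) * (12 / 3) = 17680 / 152361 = 0.12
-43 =-43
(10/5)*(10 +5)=30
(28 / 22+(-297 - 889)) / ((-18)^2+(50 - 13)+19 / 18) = -3.27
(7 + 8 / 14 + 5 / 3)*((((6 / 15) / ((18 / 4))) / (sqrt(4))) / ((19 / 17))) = 6596 / 17955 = 0.37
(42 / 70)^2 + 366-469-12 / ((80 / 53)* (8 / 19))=-97217 / 800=-121.52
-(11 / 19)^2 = -121 / 361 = -0.34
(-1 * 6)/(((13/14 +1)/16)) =-448/9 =-49.78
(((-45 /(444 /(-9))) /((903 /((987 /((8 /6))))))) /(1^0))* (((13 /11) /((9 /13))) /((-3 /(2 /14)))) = -119145 /1960112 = -0.06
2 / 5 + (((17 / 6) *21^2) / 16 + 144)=35599 / 160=222.49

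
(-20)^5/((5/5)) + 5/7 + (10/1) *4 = -22399715/7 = -3199959.29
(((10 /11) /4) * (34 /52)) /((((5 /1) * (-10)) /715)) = -17 /8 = -2.12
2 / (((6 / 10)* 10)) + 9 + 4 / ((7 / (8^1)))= 292 / 21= 13.90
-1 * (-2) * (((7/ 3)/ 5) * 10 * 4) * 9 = 336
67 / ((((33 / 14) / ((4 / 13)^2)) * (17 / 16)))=240128 / 94809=2.53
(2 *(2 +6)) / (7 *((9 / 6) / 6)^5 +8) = 16384 / 8199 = 2.00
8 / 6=4 / 3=1.33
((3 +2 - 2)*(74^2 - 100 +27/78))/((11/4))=838710/143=5865.10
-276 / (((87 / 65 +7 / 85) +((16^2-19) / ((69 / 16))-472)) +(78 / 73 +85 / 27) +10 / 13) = 2765131668 / 4114002887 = 0.67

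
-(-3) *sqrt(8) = 6 *sqrt(2) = 8.49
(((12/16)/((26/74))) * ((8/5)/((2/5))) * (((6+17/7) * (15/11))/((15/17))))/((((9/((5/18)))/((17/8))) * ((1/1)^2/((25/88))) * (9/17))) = 1340634875/342486144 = 3.91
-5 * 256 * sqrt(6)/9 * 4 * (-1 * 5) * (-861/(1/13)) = -95513600 * sqrt(6)/3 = -77986527.83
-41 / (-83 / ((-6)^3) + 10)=-8856 / 2243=-3.95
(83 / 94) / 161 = 83 / 15134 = 0.01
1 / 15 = 0.07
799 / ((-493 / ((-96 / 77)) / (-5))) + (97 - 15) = 160546 / 2233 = 71.90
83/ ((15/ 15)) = 83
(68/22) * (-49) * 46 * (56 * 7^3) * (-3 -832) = 1229140280480/11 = 111740025498.18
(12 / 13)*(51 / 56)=153 / 182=0.84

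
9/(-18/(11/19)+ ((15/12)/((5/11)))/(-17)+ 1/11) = -612/2119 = -0.29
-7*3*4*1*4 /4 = -84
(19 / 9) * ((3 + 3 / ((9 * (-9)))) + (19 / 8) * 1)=11.27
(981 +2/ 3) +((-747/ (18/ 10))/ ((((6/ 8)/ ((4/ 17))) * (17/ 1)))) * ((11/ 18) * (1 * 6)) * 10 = 1822915/ 2601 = 700.85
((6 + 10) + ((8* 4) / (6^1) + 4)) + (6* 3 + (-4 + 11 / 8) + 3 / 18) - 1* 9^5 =-59008.12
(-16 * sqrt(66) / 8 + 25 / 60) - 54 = -643 / 12 - 2 * sqrt(66) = -69.83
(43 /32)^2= 1849 /1024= 1.81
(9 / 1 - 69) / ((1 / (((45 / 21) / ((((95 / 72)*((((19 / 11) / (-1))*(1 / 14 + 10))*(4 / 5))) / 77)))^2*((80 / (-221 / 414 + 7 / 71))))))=298139193918720000 / 334803380507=890490.39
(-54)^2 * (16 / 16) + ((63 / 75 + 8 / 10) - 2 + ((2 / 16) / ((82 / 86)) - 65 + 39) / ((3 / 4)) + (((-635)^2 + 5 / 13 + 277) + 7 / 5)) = 32490475373 / 79950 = 406384.93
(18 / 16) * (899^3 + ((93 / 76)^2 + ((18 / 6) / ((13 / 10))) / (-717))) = 117351872400555459 / 143568256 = 817394288.06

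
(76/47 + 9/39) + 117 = 72616/611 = 118.85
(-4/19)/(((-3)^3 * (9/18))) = 8/513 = 0.02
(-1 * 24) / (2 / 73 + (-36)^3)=876 / 1702943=0.00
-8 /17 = -0.47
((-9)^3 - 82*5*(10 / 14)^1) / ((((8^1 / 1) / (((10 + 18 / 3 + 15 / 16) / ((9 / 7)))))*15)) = -1938463 / 17280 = -112.18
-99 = -99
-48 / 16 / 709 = -3 / 709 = -0.00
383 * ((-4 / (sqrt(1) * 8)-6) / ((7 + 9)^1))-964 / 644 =-809331 / 5152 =-157.09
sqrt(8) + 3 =2 * sqrt(2) + 3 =5.83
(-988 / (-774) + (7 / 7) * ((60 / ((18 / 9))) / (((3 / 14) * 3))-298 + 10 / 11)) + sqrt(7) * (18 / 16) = -1060622 / 4257 + 9 * sqrt(7) / 8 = -246.17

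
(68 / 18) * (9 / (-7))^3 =-2754 / 343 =-8.03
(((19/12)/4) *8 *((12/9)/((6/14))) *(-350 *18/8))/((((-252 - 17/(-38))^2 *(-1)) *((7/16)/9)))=230462400/91374481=2.52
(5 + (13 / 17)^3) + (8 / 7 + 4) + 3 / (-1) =261029 / 34391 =7.59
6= 6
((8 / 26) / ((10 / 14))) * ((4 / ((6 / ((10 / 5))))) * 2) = 224 / 195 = 1.15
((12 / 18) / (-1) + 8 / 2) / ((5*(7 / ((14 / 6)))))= 2 / 9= 0.22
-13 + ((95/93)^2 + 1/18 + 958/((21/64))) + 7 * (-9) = 38272837/13454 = 2844.72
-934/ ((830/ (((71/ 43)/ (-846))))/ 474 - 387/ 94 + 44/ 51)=25114835964/ 24212304269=1.04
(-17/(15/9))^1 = -51/5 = -10.20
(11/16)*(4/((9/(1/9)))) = 11/324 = 0.03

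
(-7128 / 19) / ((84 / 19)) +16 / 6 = -1726 / 21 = -82.19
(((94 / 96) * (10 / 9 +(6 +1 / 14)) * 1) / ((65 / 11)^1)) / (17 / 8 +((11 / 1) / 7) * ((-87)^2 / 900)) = 2339425 / 30153708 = 0.08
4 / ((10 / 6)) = 12 / 5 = 2.40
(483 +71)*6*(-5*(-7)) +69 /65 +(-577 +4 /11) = 82771564 /715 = 115764.43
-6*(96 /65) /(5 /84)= -48384 /325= -148.87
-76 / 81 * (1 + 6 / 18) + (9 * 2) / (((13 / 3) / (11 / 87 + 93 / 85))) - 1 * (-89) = 722775259 / 7786935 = 92.82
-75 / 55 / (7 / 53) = -795 / 77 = -10.32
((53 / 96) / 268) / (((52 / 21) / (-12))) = -0.01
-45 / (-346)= 45 / 346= 0.13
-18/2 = -9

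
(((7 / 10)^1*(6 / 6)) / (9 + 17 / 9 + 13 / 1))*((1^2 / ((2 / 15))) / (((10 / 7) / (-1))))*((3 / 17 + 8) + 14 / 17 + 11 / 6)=-5733 / 3440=-1.67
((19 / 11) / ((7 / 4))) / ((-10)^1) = -38 / 385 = -0.10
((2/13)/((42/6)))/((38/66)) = 66/1729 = 0.04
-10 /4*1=-2.50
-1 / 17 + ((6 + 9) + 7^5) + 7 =286092 / 17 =16828.94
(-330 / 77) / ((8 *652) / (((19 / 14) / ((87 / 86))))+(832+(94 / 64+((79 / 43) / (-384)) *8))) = -2352960 / 2592210901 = -0.00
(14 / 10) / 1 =7 / 5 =1.40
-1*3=-3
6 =6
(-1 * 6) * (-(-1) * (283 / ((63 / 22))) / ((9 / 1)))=-12452 / 189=-65.88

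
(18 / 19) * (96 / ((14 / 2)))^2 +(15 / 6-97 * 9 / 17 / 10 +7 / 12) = 167257177 / 949620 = 176.13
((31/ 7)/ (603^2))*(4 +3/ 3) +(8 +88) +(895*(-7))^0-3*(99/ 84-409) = 13443716177/ 10181052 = 1320.46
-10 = -10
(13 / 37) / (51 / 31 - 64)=-403 / 71521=-0.01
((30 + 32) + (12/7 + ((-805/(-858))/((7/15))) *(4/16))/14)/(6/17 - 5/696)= 10306702863/57331274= 179.77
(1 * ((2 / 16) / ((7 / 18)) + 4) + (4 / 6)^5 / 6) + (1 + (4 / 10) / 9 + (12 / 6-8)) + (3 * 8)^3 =1410814961 / 102060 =13823.39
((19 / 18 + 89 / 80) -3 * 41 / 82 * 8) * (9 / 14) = -7079 / 1120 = -6.32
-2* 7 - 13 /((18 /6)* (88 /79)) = -4723 /264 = -17.89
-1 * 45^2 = -2025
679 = 679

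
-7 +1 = -6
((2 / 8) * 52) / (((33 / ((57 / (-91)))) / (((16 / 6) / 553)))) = -152 / 127743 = -0.00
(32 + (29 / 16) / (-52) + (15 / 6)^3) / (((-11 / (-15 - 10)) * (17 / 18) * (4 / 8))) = 8908875 / 38896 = 229.04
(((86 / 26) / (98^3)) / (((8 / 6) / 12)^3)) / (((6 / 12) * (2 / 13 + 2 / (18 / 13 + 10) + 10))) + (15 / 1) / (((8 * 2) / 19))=333196540917 / 18705249808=17.81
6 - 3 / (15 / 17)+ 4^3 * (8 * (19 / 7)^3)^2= 963501172317 / 588245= 1637924.97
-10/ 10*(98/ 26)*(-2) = 98/ 13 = 7.54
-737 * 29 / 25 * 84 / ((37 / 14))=-25134648 / 925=-27172.59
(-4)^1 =-4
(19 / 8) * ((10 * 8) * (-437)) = -83030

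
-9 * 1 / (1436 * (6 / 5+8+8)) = -45 / 123496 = -0.00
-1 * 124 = -124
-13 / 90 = -0.14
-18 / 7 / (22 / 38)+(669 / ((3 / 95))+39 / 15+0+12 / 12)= 8155901 / 385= 21184.16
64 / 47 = 1.36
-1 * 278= -278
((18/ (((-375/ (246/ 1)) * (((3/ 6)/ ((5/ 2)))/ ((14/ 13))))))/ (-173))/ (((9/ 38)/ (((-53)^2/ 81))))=245079632/ 4554225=53.81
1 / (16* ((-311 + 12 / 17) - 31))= -0.00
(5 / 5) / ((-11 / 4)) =-0.36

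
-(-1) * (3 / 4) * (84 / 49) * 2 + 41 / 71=1565 / 497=3.15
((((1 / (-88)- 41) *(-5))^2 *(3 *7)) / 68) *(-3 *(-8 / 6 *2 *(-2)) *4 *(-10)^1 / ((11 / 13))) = 444474064125 / 45254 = 9821763.03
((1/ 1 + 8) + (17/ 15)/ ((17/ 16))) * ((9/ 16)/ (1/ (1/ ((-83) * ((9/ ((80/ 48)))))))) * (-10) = 755/ 5976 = 0.13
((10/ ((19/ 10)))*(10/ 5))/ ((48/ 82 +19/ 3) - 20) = -24600/ 30571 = -0.80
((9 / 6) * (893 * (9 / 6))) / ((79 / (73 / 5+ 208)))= 8945181 / 1580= 5661.51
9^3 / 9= 81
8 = 8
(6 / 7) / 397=6 / 2779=0.00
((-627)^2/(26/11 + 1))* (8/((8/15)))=64866285/37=1753142.84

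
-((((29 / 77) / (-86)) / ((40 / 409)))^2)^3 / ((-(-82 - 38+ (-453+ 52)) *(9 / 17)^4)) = -0.00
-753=-753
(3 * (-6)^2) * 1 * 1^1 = 108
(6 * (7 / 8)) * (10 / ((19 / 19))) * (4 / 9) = 70 / 3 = 23.33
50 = 50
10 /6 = 5 /3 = 1.67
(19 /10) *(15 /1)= 28.50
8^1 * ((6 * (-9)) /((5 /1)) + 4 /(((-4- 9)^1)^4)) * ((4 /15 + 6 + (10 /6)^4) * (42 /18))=-489098269072 /173508075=-2818.88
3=3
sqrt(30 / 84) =sqrt(70) / 14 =0.60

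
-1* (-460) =460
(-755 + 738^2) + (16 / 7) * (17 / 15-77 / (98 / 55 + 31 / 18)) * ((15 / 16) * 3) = 13204003156 / 24283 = 543755.02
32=32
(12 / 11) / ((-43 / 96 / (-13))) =14976 / 473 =31.66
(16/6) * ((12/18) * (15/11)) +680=22520/33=682.42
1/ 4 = 0.25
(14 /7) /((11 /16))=32 /11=2.91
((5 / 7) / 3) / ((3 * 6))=5 / 378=0.01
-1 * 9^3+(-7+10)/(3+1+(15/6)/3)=-21123/29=-728.38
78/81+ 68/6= 332/27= 12.30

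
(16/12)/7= 0.19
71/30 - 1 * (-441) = 13301/30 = 443.37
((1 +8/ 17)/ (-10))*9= -1.32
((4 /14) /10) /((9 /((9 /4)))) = 1 /140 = 0.01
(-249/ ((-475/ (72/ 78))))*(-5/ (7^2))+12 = 723192/ 60515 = 11.95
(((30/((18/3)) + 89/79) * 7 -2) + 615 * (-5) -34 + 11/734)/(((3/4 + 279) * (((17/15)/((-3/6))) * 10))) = 10465105/21628778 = 0.48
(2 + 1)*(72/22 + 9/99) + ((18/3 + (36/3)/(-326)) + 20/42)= 622415/37653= 16.53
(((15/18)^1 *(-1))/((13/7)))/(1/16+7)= -280/4407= -0.06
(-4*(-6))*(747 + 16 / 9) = 53912 / 3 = 17970.67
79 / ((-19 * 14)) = -79 / 266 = -0.30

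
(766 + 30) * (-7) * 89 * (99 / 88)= -557896.50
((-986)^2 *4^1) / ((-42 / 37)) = -71942504 / 21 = -3425833.52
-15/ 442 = -0.03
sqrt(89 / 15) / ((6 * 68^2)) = sqrt(1335) / 416160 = 0.00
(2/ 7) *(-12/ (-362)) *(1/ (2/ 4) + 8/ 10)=24/ 905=0.03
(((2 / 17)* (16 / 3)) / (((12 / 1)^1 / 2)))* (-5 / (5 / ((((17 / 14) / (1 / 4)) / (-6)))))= 16 / 189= 0.08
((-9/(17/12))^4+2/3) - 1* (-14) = 411821612/250563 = 1643.59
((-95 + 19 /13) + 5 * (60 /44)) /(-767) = 12401 /109681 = 0.11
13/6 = 2.17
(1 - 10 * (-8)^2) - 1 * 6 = -645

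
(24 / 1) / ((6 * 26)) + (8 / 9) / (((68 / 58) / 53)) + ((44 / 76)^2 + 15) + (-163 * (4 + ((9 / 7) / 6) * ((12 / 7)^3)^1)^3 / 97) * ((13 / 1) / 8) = -291343328790231208994 / 964029223941742413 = -302.21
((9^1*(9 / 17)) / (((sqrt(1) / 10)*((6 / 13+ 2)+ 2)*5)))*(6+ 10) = 16848 / 493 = 34.17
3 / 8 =0.38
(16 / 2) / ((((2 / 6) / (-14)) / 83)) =-27888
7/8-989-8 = -7969/8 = -996.12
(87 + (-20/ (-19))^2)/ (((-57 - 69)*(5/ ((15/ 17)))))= -1871/ 15162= -0.12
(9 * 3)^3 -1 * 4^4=19427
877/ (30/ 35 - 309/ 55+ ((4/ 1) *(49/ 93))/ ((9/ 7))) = -282608865/ 1006001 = -280.92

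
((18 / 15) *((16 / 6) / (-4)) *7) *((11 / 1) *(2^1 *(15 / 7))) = -264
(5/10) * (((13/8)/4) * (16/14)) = 13/56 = 0.23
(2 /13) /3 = 2 /39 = 0.05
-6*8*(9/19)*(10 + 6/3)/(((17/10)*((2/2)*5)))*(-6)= 192.59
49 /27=1.81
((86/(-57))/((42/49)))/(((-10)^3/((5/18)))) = 301/615600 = 0.00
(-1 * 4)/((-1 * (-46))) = -2/23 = -0.09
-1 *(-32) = 32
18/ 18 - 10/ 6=-2/ 3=-0.67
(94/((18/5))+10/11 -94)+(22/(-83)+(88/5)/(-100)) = -67.42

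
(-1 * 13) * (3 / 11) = -39 / 11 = -3.55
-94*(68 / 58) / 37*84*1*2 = -536928 / 1073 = -500.40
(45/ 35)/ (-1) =-9/ 7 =-1.29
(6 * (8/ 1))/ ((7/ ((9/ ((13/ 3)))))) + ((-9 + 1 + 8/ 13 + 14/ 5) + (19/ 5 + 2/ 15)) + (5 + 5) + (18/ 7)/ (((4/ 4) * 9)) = 2507/ 105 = 23.88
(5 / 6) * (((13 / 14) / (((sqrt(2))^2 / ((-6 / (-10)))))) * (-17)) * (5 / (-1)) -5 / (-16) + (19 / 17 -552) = -1010715 / 1904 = -530.84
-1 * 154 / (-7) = 22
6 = 6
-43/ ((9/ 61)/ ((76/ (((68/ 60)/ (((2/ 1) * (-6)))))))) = 3986960/ 17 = 234527.06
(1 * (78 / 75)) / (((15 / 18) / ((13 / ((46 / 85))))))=17238 / 575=29.98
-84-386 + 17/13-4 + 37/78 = -36833/78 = -472.22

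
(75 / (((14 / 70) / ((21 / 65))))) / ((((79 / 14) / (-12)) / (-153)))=40483800 / 1027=39419.47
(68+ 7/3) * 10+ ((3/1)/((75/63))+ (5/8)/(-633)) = 29786969/42200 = 705.85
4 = 4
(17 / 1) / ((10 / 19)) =323 / 10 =32.30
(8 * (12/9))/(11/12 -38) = -0.29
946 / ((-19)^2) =946 / 361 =2.62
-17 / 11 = -1.55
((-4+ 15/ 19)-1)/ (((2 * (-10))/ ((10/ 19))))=40/ 361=0.11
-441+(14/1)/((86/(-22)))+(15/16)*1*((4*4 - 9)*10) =-130361/344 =-378.96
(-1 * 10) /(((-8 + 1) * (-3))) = -10 /21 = -0.48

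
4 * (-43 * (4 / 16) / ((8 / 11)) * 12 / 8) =-1419 / 16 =-88.69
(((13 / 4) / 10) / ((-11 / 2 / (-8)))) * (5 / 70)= 13 / 385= 0.03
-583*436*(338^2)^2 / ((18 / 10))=-16587916840763840 / 9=-1843101871195982.22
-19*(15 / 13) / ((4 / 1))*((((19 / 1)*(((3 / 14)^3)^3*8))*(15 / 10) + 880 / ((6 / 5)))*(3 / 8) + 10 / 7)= -3255444037881405 / 2148748865536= -1515.04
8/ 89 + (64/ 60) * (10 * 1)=2872/ 267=10.76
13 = 13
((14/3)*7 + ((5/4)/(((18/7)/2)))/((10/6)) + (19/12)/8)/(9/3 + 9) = 3211/1152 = 2.79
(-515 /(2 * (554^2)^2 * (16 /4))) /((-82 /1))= 515 /61793514772736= 0.00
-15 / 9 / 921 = -5 / 2763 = -0.00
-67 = -67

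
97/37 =2.62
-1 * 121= -121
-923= -923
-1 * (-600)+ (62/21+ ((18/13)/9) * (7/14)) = 164627/273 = 603.03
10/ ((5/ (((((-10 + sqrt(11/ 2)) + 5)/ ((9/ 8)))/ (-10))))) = 8/ 9 - 4 * sqrt(22)/ 45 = 0.47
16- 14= 2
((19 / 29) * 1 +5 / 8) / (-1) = -297 / 232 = -1.28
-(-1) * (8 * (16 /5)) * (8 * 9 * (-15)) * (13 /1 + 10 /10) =-387072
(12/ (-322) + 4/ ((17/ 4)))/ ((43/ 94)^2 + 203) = 21860264/ 4914439509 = 0.00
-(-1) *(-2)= -2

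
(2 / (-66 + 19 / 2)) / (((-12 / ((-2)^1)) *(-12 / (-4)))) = -2 / 1017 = -0.00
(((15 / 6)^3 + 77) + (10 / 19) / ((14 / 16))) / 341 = 99193 / 362824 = 0.27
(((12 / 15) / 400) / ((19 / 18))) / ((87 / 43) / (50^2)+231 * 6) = 1290 / 943635551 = 0.00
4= 4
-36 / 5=-7.20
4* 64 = 256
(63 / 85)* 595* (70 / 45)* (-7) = -4802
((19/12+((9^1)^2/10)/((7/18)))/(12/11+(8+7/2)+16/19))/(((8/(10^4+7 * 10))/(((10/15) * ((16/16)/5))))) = 280.02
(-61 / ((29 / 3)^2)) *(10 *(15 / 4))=-41175 / 1682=-24.48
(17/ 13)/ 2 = 17/ 26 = 0.65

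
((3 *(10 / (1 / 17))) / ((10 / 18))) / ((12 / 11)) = 1683 / 2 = 841.50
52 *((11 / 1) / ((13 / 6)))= 264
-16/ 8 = -2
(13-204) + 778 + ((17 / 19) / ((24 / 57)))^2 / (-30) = 1126751 / 1920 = 586.85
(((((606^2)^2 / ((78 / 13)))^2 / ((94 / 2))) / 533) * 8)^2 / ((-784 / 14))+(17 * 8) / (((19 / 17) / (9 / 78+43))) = -2041958785472578405803422232963864919667932 / 4392868207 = -464834975522082264418688100000000.00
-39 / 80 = -0.49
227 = 227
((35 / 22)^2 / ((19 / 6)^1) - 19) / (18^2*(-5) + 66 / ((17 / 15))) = 0.01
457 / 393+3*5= 6352 / 393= 16.16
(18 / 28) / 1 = 9 / 14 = 0.64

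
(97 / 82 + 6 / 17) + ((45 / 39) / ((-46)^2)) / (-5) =29445223 / 19173076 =1.54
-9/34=-0.26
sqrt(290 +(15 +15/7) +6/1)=4*sqrt(959)/7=17.70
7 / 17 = 0.41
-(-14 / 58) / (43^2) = 7 / 53621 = 0.00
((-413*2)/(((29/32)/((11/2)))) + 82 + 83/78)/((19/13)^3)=-1884592853/1193466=-1579.09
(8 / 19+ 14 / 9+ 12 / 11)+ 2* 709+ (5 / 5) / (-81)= 24057043 / 16929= 1421.06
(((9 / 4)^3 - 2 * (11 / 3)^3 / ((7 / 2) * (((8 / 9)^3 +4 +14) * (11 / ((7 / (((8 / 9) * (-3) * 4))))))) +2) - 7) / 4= 2827357 / 1745152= 1.62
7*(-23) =-161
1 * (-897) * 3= -2691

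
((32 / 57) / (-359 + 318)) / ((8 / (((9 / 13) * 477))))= -5724 / 10127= -0.57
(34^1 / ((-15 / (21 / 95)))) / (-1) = 238 / 475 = 0.50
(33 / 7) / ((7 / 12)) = 396 / 49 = 8.08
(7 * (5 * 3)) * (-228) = -23940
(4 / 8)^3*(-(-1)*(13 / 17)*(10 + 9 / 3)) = 169 / 136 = 1.24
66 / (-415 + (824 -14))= 66 / 395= 0.17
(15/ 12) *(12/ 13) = 15/ 13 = 1.15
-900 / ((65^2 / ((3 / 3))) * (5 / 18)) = -648 / 845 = -0.77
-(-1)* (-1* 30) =-30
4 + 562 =566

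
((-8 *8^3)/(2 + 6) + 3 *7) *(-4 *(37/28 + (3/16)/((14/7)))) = 155647/56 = 2779.41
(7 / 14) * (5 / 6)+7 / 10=67 / 60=1.12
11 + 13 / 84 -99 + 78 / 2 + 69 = 1693 / 84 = 20.15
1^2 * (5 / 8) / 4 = 5 / 32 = 0.16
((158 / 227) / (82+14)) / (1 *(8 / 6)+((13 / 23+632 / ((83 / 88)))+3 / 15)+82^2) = 0.00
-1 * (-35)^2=-1225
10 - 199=-189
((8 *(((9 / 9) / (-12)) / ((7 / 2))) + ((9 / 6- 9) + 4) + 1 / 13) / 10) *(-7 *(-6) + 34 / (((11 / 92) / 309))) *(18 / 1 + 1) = -6041742303 / 10010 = -603570.66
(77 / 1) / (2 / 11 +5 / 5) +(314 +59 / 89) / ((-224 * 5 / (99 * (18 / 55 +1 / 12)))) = 278518871 / 5183360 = 53.73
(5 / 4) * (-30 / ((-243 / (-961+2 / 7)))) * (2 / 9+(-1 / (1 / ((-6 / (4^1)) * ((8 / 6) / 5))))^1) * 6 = -134500 / 243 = -553.50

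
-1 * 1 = -1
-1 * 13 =-13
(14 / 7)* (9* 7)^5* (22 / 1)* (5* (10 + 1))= 2401696434060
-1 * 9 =-9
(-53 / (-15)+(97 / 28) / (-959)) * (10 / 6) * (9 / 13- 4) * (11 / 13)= -672464573 / 40841892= -16.47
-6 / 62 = -3 / 31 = -0.10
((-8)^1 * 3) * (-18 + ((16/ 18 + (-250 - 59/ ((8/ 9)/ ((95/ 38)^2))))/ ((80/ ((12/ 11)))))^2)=-28535726761/ 18585600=-1535.37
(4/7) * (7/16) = 1/4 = 0.25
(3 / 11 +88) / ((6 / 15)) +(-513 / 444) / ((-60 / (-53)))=7152169 / 32560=219.66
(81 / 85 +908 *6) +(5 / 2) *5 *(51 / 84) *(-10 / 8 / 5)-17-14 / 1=103121699 / 19040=5416.06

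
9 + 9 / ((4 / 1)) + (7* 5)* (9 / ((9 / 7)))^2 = 6905 / 4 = 1726.25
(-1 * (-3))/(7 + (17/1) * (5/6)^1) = 18/127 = 0.14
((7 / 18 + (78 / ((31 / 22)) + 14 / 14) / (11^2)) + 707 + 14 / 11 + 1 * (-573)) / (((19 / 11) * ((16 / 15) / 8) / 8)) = 91910470 / 19437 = 4728.63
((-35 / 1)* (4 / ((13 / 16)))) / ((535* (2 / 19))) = -3.06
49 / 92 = 0.53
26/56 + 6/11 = 311/308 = 1.01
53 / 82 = 0.65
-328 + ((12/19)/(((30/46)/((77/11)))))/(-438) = -6824362/20805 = -328.02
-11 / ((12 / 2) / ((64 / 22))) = -16 / 3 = -5.33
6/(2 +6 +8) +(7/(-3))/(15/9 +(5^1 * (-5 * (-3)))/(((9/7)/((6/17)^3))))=-88033/498920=-0.18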